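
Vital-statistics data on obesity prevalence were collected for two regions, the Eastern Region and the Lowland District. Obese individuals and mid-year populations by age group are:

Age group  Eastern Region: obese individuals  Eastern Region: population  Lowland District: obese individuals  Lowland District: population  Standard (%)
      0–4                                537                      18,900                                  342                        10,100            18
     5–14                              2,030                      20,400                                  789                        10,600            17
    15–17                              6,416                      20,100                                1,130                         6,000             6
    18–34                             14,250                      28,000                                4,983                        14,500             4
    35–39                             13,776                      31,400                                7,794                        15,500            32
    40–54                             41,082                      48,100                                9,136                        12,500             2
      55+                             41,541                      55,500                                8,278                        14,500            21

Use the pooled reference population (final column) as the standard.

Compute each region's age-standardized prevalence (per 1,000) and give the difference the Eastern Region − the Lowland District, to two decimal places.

36.99

Age-specific rates per 1,000 for the Eastern Region: 28.413, 99.510, 319.204, 508.929, 438.726, 854.096, 748.486.
For the Lowland District: 33.861, 74.434, 188.333, 343.655, 502.839, 730.880, 570.897.
Standard weights: 0.18, 0.17, 0.06, 0.04, 0.32, 0.02, 0.21.
The Eastern Region: 0.1800×28.413 + 0.1700×99.510 + 0.0600×319.204 + 0.0400×508.929 + 0.3200×438.726 + 0.0200×854.096 + 0.2100×748.486 = 376.1968 per 1,000.
The Lowland District: 0.1800×33.861 + 0.1700×74.434 + 0.0600×188.333 + 0.0400×343.655 + 0.3200×502.839 + 0.0200×730.880 + 0.2100×570.897 = 339.2093 per 1,000.
Difference = 376.1968 − 339.2093 = 36.9875.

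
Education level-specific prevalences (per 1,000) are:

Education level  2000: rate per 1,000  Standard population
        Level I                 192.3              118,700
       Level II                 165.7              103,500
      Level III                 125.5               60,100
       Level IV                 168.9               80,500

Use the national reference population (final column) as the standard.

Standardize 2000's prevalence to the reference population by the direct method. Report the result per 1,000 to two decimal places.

Standard total = 362,800; weights = 0.3272, 0.2853, 0.1657, 0.2219.
Standardized rate: 0.3272×192.3 + 0.2853×165.7 + 0.1657×125.5 + 0.2219×168.9 = 168.4536 per 1,000.

168.45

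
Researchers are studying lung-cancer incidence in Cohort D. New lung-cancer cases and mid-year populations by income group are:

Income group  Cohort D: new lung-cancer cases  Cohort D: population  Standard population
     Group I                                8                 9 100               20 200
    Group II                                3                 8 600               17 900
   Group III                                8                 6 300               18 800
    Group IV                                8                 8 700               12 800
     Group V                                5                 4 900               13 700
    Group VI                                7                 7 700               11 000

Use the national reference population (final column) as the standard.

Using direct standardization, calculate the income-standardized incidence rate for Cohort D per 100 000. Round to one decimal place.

88.6

Income-specific rates per 100 000 for Cohort D: 87.91, 34.88, 126.98, 91.95, 102.04, 90.91.
Standard total = 94 400; weights = 0.2140, 0.1896, 0.1992, 0.1356, 0.1451, 0.1165.
Standardized rate: 0.2140×87.91 + 0.1896×34.88 + 0.1992×126.98 + 0.1356×91.95 + 0.1451×102.04 + 0.1165×90.91 = 88.5860 per 100 000.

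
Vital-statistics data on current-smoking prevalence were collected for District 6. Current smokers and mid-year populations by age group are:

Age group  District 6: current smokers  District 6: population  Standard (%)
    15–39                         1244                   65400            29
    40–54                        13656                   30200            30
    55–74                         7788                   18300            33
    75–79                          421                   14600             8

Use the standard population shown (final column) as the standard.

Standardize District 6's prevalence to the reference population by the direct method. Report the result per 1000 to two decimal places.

283.92

Age-specific rates per 1000 for District 6: 19.021, 452.185, 425.574, 28.836.
Standard weights: 0.29, 0.30, 0.33, 0.08.
Standardized rate: 0.2900×19.021 + 0.3000×452.185 + 0.3300×425.574 + 0.0800×28.836 = 283.9180 per 1000.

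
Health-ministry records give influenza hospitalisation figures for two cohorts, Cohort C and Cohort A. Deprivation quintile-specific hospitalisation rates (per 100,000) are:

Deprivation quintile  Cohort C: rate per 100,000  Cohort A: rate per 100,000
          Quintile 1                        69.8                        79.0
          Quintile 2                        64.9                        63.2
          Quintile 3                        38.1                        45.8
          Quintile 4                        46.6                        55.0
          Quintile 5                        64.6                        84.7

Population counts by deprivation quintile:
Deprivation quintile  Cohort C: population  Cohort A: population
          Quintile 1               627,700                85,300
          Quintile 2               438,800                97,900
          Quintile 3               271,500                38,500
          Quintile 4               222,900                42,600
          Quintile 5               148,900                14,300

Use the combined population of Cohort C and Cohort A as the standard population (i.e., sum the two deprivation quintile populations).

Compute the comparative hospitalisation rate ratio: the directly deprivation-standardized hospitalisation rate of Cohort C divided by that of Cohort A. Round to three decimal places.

0.898

Combined standard total = 1,988,400; weights = 0.3586, 0.2699, 0.1559, 0.1335, 0.0821.
Cohort C: 0.3586×69.8 + 0.2699×64.9 + 0.1559×38.1 + 0.1335×46.6 + 0.0821×64.6 = 60.0107 per 100,000.
Cohort A: 0.3586×79.0 + 0.2699×63.2 + 0.1559×45.8 + 0.1335×55.0 + 0.0821×84.7 = 66.8226 per 100,000.
Ratio = 60.0107 ÷ 66.8226 = 0.89806.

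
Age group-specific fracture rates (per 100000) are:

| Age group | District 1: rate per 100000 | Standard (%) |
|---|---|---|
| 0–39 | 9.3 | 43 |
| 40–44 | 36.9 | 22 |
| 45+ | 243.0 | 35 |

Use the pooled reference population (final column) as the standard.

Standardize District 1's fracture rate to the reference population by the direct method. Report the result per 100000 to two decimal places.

97.17

Standard weights: 0.43, 0.22, 0.35.
Standardized rate: 0.4300×9.3 + 0.2200×36.9 + 0.3500×243.0 = 97.1670 per 100000.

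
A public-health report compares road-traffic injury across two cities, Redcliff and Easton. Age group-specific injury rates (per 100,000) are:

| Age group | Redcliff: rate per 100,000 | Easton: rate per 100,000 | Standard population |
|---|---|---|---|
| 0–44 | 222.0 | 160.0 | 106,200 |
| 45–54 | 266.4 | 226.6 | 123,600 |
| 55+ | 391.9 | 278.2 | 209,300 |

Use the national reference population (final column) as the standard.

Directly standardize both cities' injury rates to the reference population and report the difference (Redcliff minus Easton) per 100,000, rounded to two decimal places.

80.39

Standard total = 439,100; weights = 0.2419, 0.2815, 0.4767.
Redcliff: 0.2419×222.0 + 0.2815×266.4 + 0.4767×391.9 = 315.4819 per 100,000.
Easton: 0.2419×160.0 + 0.2815×226.6 + 0.4767×278.2 = 235.0877 per 100,000.
Difference = 315.4819 − 235.0877 = 80.3942.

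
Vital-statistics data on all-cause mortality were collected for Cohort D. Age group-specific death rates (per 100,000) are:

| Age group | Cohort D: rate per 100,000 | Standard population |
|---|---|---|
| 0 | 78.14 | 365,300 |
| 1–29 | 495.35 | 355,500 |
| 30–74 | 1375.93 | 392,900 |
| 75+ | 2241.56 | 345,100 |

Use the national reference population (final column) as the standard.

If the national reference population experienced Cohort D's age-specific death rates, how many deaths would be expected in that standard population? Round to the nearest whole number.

15188

Expected deaths = Σ (standard pop × age-specific rate ÷ 100,000)
= 365,300×78.14/100,000 + 355,500×495.35/100,000 + 392,900×1375.93/100,000 + 345,100×2241.56/100,000
= 285.45 + 1760.97 + 5406.03 + 7735.62 = 15188.07.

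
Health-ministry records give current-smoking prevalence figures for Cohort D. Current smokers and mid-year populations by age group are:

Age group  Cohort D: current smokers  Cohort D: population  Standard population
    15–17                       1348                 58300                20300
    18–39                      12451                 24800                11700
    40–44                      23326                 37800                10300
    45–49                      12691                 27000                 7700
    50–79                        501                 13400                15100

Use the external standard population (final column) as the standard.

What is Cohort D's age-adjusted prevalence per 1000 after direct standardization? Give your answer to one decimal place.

259.3

Age-specific rates per 1000 for Cohort D: 23.122, 502.056, 617.090, 470.037, 37.388.
Standard total = 65100; weights = 0.3118, 0.1797, 0.1582, 0.1183, 0.2320.
Standardized rate: 0.3118×23.122 + 0.1797×502.056 + 0.1582×617.090 + 0.1183×470.037 + 0.2320×37.388 = 259.3441 per 1000.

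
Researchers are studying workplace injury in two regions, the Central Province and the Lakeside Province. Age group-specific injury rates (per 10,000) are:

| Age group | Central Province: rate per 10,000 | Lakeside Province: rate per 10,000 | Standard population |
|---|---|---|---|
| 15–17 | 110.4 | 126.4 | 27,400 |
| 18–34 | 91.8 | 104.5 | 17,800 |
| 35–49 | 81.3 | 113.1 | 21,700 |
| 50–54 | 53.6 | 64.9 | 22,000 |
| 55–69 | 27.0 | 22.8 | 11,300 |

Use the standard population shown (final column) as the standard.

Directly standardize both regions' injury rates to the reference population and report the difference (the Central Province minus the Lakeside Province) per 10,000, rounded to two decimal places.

Standard total = 100,200; weights = 0.2735, 0.1776, 0.2166, 0.2196, 0.1128.
The Central Province: 0.2735×110.4 + 0.1776×91.8 + 0.2166×81.3 + 0.2196×53.6 + 0.1128×27.0 = 78.9173 per 10,000.
The Lakeside Province: 0.2735×126.4 + 0.1776×104.5 + 0.2166×113.1 + 0.2196×64.9 + 0.1128×22.8 = 94.4428 per 10,000.
Difference = 78.9173 − 94.4428 = -15.5255.

-15.53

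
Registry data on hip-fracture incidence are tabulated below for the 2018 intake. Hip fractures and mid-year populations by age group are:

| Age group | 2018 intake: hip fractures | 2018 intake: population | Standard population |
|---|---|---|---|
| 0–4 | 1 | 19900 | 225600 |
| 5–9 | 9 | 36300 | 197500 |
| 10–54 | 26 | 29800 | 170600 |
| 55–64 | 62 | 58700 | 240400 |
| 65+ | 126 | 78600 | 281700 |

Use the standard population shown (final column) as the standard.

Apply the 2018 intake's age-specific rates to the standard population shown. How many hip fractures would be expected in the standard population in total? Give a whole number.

915

Age-specific rates per 100000 for the 2018 intake: 5.03, 24.79, 87.25, 105.62, 160.31.
Expected hip fractures = Σ (standard pop × age-specific rate ÷ 100000)
= 225600×5.03/100000 + 197500×24.79/100000 + 170600×87.25/100000 + 240400×105.62/100000 + 281700×160.31/100000
= 11.34 + 48.97 + 148.85 + 253.91 + 451.58 = 914.64.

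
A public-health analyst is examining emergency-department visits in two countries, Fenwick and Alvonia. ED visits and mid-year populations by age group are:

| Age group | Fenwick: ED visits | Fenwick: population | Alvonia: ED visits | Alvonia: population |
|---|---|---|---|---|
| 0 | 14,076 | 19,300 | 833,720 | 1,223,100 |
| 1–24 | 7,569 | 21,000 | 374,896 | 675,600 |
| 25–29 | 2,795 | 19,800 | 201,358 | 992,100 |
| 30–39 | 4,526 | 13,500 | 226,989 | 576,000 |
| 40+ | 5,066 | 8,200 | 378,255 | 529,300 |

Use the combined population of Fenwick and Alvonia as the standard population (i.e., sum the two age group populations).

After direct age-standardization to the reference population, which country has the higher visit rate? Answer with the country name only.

Age-specific rates per 1,000 for Fenwick: 729.326, 360.429, 141.162, 335.259, 617.805.
For Alvonia: 681.645, 554.908, 202.961, 394.078, 714.633.
Combined standard total = 4,077,900; weights = 0.3047, 0.1708, 0.2481, 0.1446, 0.1318.
Fenwick: 0.3047×729.326 + 0.1708×360.429 + 0.2481×141.162 + 0.1446×335.259 + 0.1318×617.805 = 448.6958 per 1,000.
Alvonia: 0.3047×681.645 + 0.1708×554.908 + 0.2481×202.961 + 0.1446×394.078 + 0.1318×714.633 = 503.9911 per 1,000.

Alvonia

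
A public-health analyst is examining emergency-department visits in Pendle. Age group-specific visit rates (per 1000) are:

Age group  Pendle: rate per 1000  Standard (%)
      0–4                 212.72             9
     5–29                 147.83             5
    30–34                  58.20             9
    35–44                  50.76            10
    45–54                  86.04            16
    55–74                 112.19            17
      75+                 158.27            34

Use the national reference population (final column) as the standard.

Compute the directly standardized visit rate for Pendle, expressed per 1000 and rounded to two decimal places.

123.50

Standard weights: 0.09, 0.05, 0.09, 0.10, 0.16, 0.17, 0.34.
Standardized rate: 0.0900×212.72 + 0.0500×147.83 + 0.0900×58.20 + 0.1000×50.76 + 0.1600×86.04 + 0.1700×112.19 + 0.3400×158.27 = 123.5008 per 1000.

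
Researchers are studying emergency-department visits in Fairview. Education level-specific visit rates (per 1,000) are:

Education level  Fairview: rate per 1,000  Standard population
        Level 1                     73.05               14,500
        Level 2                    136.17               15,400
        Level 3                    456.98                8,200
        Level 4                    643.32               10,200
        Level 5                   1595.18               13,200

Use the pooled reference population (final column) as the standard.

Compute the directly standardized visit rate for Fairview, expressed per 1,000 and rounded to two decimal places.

561.33

Standard total = 61,500; weights = 0.2358, 0.2504, 0.1333, 0.1659, 0.2146.
Standardized rate: 0.2358×73.05 + 0.2504×136.17 + 0.1333×456.98 + 0.1659×643.32 + 0.2146×1595.18 = 561.3288 per 1,000.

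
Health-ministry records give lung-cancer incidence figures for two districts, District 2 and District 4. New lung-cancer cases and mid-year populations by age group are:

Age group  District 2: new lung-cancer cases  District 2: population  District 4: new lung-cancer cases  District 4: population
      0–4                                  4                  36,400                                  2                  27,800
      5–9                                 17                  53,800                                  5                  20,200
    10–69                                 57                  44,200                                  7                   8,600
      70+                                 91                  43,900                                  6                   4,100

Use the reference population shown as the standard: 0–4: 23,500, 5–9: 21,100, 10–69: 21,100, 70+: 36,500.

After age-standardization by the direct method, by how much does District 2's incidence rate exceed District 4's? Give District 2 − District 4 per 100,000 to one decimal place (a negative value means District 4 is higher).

33.9

Age-specific rates per 100,000 for District 2: 10.99, 31.60, 128.96, 207.29.
For District 4: 7.19, 24.75, 81.40, 146.34.
Standard total = 102,200; weights = 0.2299, 0.2065, 0.2065, 0.3571.
District 2: 0.2299×10.99 + 0.2065×31.60 + 0.2065×128.96 + 0.3571×207.29 = 109.7071 per 100,000.
District 4: 0.2299×7.19 + 0.2065×24.75 + 0.2065×81.40 + 0.3571×146.34 = 75.8341 per 100,000.
Difference = 109.7071 − 75.8341 = 33.8730.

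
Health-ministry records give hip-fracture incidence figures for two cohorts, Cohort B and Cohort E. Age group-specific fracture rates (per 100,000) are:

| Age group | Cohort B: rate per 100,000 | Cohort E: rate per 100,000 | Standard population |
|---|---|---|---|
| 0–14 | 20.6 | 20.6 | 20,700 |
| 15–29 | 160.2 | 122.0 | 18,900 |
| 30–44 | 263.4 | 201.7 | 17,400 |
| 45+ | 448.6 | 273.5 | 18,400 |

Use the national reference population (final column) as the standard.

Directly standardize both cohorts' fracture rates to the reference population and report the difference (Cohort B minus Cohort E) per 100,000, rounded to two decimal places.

Standard total = 75,400; weights = 0.2745, 0.2507, 0.2308, 0.2440.
Cohort B: 0.2745×20.6 + 0.2507×160.2 + 0.2308×263.4 + 0.2440×448.6 = 216.0690 per 100,000.
Cohort E: 0.2745×20.6 + 0.2507×122.0 + 0.2308×201.7 + 0.2440×273.5 = 149.5252 per 100,000.
Difference = 216.0690 − 149.5252 = 66.5438.

66.54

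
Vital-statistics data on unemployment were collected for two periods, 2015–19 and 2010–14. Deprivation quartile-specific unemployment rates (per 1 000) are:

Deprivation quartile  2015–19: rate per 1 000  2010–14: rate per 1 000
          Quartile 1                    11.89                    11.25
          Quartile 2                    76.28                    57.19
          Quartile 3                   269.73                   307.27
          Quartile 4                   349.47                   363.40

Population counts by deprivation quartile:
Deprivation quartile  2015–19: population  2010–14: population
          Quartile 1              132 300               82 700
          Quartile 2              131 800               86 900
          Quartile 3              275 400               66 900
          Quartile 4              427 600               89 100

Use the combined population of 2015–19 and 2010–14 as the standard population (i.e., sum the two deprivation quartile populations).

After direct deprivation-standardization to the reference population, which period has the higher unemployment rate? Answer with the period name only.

Combined standard total = 1 292 700; weights = 0.1663, 0.1692, 0.2648, 0.3997.
2015–19: 0.1663×11.89 + 0.1692×76.28 + 0.2648×269.73 + 0.3997×349.47 = 225.9910 per 1 000.
2010–14: 0.1663×11.25 + 0.1692×57.19 + 0.2648×307.27 + 0.3997×363.40 = 238.1631 per 1 000.
The crude rates (243.35 vs 180.70) would put 2015–19 higher, but that reflects its deprivation composition; once standardized to a common deprivation structure, 2010–14 has the higher underlying rate.

2010–14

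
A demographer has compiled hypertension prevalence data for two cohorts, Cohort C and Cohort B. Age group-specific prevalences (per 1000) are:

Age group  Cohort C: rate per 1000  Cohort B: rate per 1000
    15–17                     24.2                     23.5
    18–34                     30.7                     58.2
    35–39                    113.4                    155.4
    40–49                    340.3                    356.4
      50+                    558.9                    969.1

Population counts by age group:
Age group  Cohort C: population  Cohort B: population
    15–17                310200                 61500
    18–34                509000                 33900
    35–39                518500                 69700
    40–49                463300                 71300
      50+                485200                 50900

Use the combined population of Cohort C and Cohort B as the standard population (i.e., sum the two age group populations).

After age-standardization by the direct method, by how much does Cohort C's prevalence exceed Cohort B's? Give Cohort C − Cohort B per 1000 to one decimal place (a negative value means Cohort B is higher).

-104.1

Combined standard total = 2573500; weights = 0.1444, 0.2110, 0.2286, 0.2077, 0.2083.
Cohort C: 0.1444×24.2 + 0.2110×30.7 + 0.2286×113.4 + 0.2077×340.3 + 0.2083×558.9 = 223.0094 per 1000.
Cohort B: 0.1444×23.5 + 0.2110×58.2 + 0.2286×155.4 + 0.2077×356.4 + 0.2083×969.1 = 327.1047 per 1000.
Difference = 223.0094 − 327.1047 = -104.0953.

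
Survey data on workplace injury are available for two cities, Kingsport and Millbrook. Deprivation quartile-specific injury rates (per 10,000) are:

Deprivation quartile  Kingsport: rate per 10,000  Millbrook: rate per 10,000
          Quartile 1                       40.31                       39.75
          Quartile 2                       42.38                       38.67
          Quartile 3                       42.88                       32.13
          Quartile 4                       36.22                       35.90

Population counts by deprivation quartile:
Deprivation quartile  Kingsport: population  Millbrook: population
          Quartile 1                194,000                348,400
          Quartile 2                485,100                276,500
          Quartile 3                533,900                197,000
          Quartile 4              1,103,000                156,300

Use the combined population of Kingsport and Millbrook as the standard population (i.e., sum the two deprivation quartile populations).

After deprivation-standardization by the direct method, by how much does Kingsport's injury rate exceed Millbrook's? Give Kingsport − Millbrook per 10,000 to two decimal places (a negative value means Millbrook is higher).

3.46

Combined standard total = 3,294,200; weights = 0.1647, 0.2312, 0.2219, 0.3823.
Kingsport: 0.1647×40.31 + 0.2312×42.38 + 0.2219×42.88 + 0.3823×36.22 = 39.7953 per 10,000.
Millbrook: 0.1647×39.75 + 0.2312×38.67 + 0.2219×32.13 + 0.3823×35.90 = 36.3379 per 10,000.
Difference = 39.7953 − 36.3379 = 3.4574.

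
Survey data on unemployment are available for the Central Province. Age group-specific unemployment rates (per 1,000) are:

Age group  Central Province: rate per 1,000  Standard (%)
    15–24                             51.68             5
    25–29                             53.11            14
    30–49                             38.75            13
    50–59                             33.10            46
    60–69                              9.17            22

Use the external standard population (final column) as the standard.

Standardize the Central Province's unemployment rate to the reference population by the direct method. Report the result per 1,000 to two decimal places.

Standard weights: 0.05, 0.14, 0.13, 0.46, 0.22.
Standardized rate: 0.0500×51.68 + 0.1400×53.11 + 0.1300×38.75 + 0.4600×33.10 + 0.2200×9.17 = 32.3003 per 1,000.

32.30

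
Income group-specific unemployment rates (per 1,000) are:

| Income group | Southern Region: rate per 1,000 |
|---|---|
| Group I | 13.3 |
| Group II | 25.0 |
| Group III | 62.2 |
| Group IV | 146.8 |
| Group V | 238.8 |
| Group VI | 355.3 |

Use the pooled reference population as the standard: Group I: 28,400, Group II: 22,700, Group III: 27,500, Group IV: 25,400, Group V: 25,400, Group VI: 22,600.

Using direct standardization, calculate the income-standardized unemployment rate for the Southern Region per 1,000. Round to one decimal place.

Standard total = 152,000; weights = 0.1868, 0.1493, 0.1809, 0.1671, 0.1671, 0.1487.
Standardized rate: 0.1868×13.3 + 0.1493×25.0 + 0.1809×62.2 + 0.1671×146.8 + 0.1671×238.8 + 0.1487×355.3 = 134.7351 per 1,000.

134.7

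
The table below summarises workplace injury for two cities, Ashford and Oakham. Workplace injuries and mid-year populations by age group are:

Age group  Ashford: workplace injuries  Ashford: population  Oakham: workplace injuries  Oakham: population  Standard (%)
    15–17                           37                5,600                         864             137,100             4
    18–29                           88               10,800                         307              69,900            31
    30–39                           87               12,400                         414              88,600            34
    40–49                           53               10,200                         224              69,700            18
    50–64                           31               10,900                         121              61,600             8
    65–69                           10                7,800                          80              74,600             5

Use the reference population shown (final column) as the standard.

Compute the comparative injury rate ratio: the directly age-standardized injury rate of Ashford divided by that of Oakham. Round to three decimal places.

Age-specific rates per 10,000 for Ashford: 66.07, 81.48, 70.16, 51.96, 28.44, 12.82.
For Oakham: 63.02, 43.92, 46.73, 32.14, 19.64, 10.72.
Standard weights: 0.04, 0.31, 0.34, 0.18, 0.08, 0.05.
Ashford: 0.0400×66.07 + 0.3100×81.48 + 0.3400×70.16 + 0.1800×51.96 + 0.0800×28.44 + 0.0500×12.82 = 64.0262 per 10,000.
Oakham: 0.0400×63.02 + 0.3100×43.92 + 0.3400×46.73 + 0.1800×32.14 + 0.0800×19.64 + 0.0500×10.72 = 39.9155 per 10,000.
Ratio = 64.0262 ÷ 39.9155 = 1.60404.

1.604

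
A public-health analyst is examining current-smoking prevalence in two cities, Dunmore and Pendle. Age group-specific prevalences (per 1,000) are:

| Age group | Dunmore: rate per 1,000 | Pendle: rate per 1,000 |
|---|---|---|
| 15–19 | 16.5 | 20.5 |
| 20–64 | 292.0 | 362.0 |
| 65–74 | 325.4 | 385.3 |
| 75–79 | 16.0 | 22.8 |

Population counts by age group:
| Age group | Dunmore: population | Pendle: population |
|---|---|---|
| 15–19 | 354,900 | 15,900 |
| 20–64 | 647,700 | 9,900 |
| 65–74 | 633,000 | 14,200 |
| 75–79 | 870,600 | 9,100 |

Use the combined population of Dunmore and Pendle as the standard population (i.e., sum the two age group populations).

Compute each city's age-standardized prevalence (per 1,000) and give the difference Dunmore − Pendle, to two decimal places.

-36.11

Combined standard total = 2,555,300; weights = 0.1451, 0.2573, 0.2533, 0.3443.
Dunmore: 0.1451×16.5 + 0.2573×292.0 + 0.2533×325.4 + 0.3443×16.0 = 165.4645 per 1,000.
Pendle: 0.1451×20.5 + 0.2573×362.0 + 0.2533×385.3 + 0.3443×22.8 = 201.5716 per 1,000.
Difference = 165.4645 − 201.5716 = -36.1071.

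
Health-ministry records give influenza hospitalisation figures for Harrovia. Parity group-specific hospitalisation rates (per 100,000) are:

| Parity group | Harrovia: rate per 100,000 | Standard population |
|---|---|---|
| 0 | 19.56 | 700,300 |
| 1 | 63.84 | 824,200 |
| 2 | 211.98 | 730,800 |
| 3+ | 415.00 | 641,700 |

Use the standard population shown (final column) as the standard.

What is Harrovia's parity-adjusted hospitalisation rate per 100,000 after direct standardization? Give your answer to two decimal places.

168.29

Standard total = 2,897,000; weights = 0.2417, 0.2845, 0.2523, 0.2215.
Standardized rate: 0.2417×19.56 + 0.2845×63.84 + 0.2523×211.98 + 0.2215×415.00 = 168.2897 per 100,000.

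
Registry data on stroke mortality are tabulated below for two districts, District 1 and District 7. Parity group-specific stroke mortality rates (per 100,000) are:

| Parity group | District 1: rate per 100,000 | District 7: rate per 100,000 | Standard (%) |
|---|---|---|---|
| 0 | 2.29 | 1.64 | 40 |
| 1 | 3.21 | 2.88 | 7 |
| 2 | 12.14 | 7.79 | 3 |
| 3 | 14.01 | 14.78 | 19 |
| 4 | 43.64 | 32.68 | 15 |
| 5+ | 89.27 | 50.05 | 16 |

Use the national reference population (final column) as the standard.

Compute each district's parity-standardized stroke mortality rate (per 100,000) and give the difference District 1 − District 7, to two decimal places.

Standard weights: 0.40, 0.07, 0.03, 0.19, 0.15, 0.16.
District 1: 0.4000×2.29 + 0.0700×3.21 + 0.0300×12.14 + 0.1900×14.01 + 0.1500×43.64 + 0.1600×89.27 = 24.9960 per 100,000.
District 7: 0.4000×1.64 + 0.0700×2.88 + 0.0300×7.79 + 0.1900×14.78 + 0.1500×32.68 + 0.1600×50.05 = 16.8095 per 100,000.
Difference = 24.9960 − 16.8095 = 8.1865.

8.19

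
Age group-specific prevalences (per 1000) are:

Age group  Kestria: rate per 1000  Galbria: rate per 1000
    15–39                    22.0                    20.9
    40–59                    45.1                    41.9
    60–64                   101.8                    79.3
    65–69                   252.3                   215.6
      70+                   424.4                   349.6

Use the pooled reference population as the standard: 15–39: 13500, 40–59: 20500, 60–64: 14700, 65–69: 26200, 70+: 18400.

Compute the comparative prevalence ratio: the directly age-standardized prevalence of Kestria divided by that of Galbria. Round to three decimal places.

Standard total = 93300; weights = 0.1447, 0.2197, 0.1576, 0.2808, 0.1972.
Kestria: 0.1447×22.0 + 0.2197×45.1 + 0.1576×101.8 + 0.2808×252.3 + 0.1972×424.4 = 183.6788 per 1000.
Galbria: 0.1447×20.9 + 0.2197×41.9 + 0.1576×79.3 + 0.2808×215.6 + 0.1972×349.6 = 154.2140 per 1000.
Ratio = 183.6788 ÷ 154.2140 = 1.19106.

1.191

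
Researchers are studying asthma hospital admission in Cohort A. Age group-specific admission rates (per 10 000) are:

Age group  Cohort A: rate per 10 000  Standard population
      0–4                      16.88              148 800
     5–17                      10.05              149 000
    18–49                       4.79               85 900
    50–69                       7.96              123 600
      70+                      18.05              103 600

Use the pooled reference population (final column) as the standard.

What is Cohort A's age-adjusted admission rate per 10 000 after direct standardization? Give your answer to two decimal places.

11.91

Standard total = 610 900; weights = 0.2436, 0.2439, 0.1406, 0.2023, 0.1696.
Standardized rate: 0.2436×16.88 + 0.2439×10.05 + 0.1406×4.79 + 0.2023×7.96 + 0.1696×18.05 = 11.9078 per 10 000.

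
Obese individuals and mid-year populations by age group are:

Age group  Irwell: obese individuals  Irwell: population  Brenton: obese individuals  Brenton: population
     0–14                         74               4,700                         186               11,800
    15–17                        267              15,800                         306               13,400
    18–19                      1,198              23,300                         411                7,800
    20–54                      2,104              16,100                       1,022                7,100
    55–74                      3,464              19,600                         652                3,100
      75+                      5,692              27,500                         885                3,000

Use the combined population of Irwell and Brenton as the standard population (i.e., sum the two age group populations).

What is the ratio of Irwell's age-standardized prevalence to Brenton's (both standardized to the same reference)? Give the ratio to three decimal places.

Age-specific rates per 1,000 for Irwell: 15.745, 16.899, 51.416, 130.683, 176.735, 206.982.
For Brenton: 15.763, 22.836, 52.692, 143.944, 210.323, 295.000.
Combined standard total = 153,200; weights = 0.1077, 0.1906, 0.2030, 0.1514, 0.1482, 0.1991.
Irwell: 0.1077×15.745 + 0.1906×16.899 + 0.2030×51.416 + 0.1514×130.683 + 0.1482×176.735 + 0.1991×206.982 = 102.5388 per 1,000.
Brenton: 0.1077×15.763 + 0.1906×22.836 + 0.2030×52.692 + 0.1514×143.944 + 0.1482×210.323 + 0.1991×295.000 = 128.4395 per 1,000.
Ratio = 102.5388 ÷ 128.4395 = 0.79834.

0.798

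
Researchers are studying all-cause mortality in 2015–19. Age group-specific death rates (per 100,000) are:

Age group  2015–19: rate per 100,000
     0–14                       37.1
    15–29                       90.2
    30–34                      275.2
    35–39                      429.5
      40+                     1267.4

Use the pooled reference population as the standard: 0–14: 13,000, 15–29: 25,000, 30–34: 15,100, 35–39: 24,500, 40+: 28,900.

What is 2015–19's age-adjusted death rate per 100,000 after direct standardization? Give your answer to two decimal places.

Standard total = 106,500; weights = 0.1221, 0.2347, 0.1418, 0.2300, 0.2714.
Standardized rate: 0.1221×37.1 + 0.2347×90.2 + 0.1418×275.2 + 0.2300×429.5 + 0.2714×1267.4 = 507.4500 per 100,000.

507.45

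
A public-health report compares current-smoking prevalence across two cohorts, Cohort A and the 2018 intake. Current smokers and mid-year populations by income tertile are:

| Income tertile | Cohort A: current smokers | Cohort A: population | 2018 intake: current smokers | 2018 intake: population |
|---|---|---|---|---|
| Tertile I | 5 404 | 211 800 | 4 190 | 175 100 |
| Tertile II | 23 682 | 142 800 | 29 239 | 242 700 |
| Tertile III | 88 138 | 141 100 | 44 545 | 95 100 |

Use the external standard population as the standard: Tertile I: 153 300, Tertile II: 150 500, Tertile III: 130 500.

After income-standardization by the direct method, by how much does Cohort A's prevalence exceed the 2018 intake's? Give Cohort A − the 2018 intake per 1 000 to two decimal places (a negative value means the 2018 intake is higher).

63.23

Income-specific rates per 1 000 for Cohort A: 25.515, 165.840, 624.649.
For the 2018 intake: 23.929, 120.474, 468.402.
Standard total = 434 300; weights = 0.3530, 0.3465, 0.3005.
Cohort A: 0.3530×25.515 + 0.3465×165.840 + 0.3005×624.649 = 254.1724 per 1 000.
The 2018 intake: 0.3530×23.929 + 0.3465×120.474 + 0.3005×468.402 = 190.9419 per 1 000.
Difference = 254.1724 − 190.9419 = 63.2305.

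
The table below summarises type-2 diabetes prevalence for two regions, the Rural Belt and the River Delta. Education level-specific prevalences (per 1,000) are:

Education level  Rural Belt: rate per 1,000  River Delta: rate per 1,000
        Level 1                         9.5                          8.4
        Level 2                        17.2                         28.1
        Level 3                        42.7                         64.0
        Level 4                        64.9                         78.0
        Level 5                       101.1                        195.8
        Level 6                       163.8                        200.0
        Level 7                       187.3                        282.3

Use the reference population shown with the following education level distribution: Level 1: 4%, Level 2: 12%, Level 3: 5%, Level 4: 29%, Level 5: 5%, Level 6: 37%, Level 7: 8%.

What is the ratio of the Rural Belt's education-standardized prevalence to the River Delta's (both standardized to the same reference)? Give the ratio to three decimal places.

0.766

Standard weights: 0.04, 0.12, 0.05, 0.29, 0.05, 0.37, 0.08.
The Rural Belt: 0.0400×9.5 + 0.1200×17.2 + 0.0500×42.7 + 0.2900×64.9 + 0.0500×101.1 + 0.3700×163.8 + 0.0800×187.3 = 104.0450 per 1,000.
The River Delta: 0.0400×8.4 + 0.1200×28.1 + 0.0500×64.0 + 0.2900×78.0 + 0.0500×195.8 + 0.3700×200.0 + 0.0800×282.3 = 135.9020 per 1,000.
Ratio = 104.0450 ÷ 135.9020 = 0.76559.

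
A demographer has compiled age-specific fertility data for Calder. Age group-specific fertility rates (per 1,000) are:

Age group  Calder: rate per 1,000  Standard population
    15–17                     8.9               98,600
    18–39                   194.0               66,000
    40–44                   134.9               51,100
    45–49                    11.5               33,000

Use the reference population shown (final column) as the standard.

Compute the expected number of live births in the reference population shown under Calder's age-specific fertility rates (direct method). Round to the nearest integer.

Expected live births = Σ (standard pop × age-specific rate ÷ 1,000)
= 98,600×8.9/1,000 + 66,000×194.0/1,000 + 51,100×134.9/1,000 + 33,000×11.5/1,000
= 877.54 + 12804.00 + 6893.39 + 379.50 = 20954.43.

20954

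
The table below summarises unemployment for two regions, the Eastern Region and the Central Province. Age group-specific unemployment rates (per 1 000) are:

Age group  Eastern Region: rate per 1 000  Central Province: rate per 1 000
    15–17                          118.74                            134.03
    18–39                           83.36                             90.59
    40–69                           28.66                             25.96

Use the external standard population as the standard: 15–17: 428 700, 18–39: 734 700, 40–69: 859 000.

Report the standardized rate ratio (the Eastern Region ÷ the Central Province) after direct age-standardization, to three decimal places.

0.935

Standard total = 2 022 400; weights = 0.2120, 0.3633, 0.4247.
The Eastern Region: 0.2120×118.74 + 0.3633×83.36 + 0.4247×28.66 = 67.6263 per 1 000.
The Central Province: 0.2120×134.03 + 0.3633×90.59 + 0.4247×25.96 = 72.3471 per 1 000.
Ratio = 67.6263 ÷ 72.3471 = 0.93475.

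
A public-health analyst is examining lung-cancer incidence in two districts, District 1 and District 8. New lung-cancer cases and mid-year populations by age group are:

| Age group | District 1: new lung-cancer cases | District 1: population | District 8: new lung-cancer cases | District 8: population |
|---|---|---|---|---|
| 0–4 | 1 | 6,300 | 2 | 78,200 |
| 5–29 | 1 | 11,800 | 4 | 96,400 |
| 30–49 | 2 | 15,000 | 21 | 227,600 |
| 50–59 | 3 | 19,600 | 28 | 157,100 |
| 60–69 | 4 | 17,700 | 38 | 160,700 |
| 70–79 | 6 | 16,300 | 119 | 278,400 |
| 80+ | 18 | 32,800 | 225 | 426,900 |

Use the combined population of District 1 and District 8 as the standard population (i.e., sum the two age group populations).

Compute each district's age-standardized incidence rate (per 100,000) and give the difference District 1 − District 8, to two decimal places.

0.78

Age-specific rates per 100,000 for District 1: 15.87, 8.47, 13.33, 15.31, 22.60, 36.81, 54.88.
For District 8: 2.56, 4.15, 9.23, 17.82, 23.65, 42.74, 52.71.
Combined standard total = 1,544,800; weights = 0.0547, 0.0700, 0.1570, 0.1144, 0.1155, 0.1908, 0.2976.
District 1: 0.0547×15.87 + 0.0700×8.47 + 0.1570×13.33 + 0.1144×15.31 + 0.1155×22.60 + 0.1908×36.81 + 0.2976×54.88 = 31.2690 per 100,000.
District 8: 0.0547×2.56 + 0.0700×4.15 + 0.1570×9.23 + 0.1144×17.82 + 0.1155×23.65 + 0.1908×42.74 + 0.2976×52.71 = 30.4873 per 100,000.
Difference = 31.2690 − 30.4873 = 0.7817.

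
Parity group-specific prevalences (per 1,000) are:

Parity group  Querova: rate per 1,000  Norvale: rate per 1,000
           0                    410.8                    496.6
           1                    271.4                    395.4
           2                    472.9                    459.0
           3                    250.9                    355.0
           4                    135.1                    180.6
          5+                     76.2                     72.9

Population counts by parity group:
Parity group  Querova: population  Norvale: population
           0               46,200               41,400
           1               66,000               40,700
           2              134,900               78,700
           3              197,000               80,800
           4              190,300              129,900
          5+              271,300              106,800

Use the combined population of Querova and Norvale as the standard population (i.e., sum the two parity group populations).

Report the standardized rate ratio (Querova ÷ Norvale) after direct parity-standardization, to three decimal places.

Combined standard total = 1,384,000; weights = 0.0633, 0.0771, 0.1543, 0.2007, 0.2314, 0.2732.
Querova: 0.0633×410.8 + 0.0771×271.4 + 0.1543×472.9 + 0.2007×250.9 + 0.2314×135.1 + 0.2732×76.2 = 222.3455 per 1,000.
Norvale: 0.0633×496.6 + 0.0771×395.4 + 0.1543×459.0 + 0.2007×355.0 + 0.2314×180.6 + 0.2732×72.9 = 265.7112 per 1,000.
Ratio = 222.3455 ÷ 265.7112 = 0.83679.

0.837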